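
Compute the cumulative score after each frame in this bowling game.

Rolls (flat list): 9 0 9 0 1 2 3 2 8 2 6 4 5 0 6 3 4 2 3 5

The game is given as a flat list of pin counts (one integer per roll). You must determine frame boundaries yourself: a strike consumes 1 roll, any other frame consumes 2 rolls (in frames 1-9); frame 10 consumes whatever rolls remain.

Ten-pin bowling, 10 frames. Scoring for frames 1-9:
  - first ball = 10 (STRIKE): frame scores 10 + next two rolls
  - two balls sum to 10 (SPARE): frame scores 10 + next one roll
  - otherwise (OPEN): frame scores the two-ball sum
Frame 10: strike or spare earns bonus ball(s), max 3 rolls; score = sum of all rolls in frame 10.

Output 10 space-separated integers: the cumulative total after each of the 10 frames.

Frame 1: OPEN (9+0=9). Cumulative: 9
Frame 2: OPEN (9+0=9). Cumulative: 18
Frame 3: OPEN (1+2=3). Cumulative: 21
Frame 4: OPEN (3+2=5). Cumulative: 26
Frame 5: SPARE (8+2=10). 10 + next roll (6) = 16. Cumulative: 42
Frame 6: SPARE (6+4=10). 10 + next roll (5) = 15. Cumulative: 57
Frame 7: OPEN (5+0=5). Cumulative: 62
Frame 8: OPEN (6+3=9). Cumulative: 71
Frame 9: OPEN (4+2=6). Cumulative: 77
Frame 10: OPEN. Sum of all frame-10 rolls (3+5) = 8. Cumulative: 85

Answer: 9 18 21 26 42 57 62 71 77 85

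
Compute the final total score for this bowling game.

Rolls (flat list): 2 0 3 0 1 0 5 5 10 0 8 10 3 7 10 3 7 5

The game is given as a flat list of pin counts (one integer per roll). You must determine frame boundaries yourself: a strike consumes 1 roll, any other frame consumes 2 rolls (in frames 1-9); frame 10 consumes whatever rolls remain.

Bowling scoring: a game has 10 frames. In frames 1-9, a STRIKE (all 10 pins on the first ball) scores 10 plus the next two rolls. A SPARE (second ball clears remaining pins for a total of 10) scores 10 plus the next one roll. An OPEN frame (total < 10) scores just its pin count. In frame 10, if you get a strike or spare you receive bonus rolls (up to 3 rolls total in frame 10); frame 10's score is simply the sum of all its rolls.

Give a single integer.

Answer: 127

Derivation:
Frame 1: OPEN (2+0=2). Cumulative: 2
Frame 2: OPEN (3+0=3). Cumulative: 5
Frame 3: OPEN (1+0=1). Cumulative: 6
Frame 4: SPARE (5+5=10). 10 + next roll (10) = 20. Cumulative: 26
Frame 5: STRIKE. 10 + next two rolls (0+8) = 18. Cumulative: 44
Frame 6: OPEN (0+8=8). Cumulative: 52
Frame 7: STRIKE. 10 + next two rolls (3+7) = 20. Cumulative: 72
Frame 8: SPARE (3+7=10). 10 + next roll (10) = 20. Cumulative: 92
Frame 9: STRIKE. 10 + next two rolls (3+7) = 20. Cumulative: 112
Frame 10: SPARE. Sum of all frame-10 rolls (3+7+5) = 15. Cumulative: 127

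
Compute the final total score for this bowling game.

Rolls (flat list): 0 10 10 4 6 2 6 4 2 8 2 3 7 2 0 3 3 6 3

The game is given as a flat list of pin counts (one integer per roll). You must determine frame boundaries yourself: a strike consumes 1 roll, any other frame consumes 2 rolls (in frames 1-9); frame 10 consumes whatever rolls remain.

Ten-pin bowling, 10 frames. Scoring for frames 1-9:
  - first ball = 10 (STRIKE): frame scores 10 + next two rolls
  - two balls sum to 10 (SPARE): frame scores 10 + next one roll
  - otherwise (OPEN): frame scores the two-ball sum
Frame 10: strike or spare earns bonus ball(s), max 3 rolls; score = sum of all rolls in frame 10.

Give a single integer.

Frame 1: SPARE (0+10=10). 10 + next roll (10) = 20. Cumulative: 20
Frame 2: STRIKE. 10 + next two rolls (4+6) = 20. Cumulative: 40
Frame 3: SPARE (4+6=10). 10 + next roll (2) = 12. Cumulative: 52
Frame 4: OPEN (2+6=8). Cumulative: 60
Frame 5: OPEN (4+2=6). Cumulative: 66
Frame 6: SPARE (8+2=10). 10 + next roll (3) = 13. Cumulative: 79
Frame 7: SPARE (3+7=10). 10 + next roll (2) = 12. Cumulative: 91
Frame 8: OPEN (2+0=2). Cumulative: 93
Frame 9: OPEN (3+3=6). Cumulative: 99
Frame 10: OPEN. Sum of all frame-10 rolls (6+3) = 9. Cumulative: 108

Answer: 108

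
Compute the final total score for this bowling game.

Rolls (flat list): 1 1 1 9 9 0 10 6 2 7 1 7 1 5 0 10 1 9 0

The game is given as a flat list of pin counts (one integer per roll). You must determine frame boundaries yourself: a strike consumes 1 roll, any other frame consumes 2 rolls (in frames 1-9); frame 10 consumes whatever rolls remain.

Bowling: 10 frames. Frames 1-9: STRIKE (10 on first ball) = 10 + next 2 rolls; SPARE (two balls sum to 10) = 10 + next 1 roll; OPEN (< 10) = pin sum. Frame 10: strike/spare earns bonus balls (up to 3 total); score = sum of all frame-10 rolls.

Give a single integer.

Frame 1: OPEN (1+1=2). Cumulative: 2
Frame 2: SPARE (1+9=10). 10 + next roll (9) = 19. Cumulative: 21
Frame 3: OPEN (9+0=9). Cumulative: 30
Frame 4: STRIKE. 10 + next two rolls (6+2) = 18. Cumulative: 48
Frame 5: OPEN (6+2=8). Cumulative: 56
Frame 6: OPEN (7+1=8). Cumulative: 64
Frame 7: OPEN (7+1=8). Cumulative: 72
Frame 8: OPEN (5+0=5). Cumulative: 77
Frame 9: STRIKE. 10 + next two rolls (1+9) = 20. Cumulative: 97
Frame 10: SPARE. Sum of all frame-10 rolls (1+9+0) = 10. Cumulative: 107

Answer: 107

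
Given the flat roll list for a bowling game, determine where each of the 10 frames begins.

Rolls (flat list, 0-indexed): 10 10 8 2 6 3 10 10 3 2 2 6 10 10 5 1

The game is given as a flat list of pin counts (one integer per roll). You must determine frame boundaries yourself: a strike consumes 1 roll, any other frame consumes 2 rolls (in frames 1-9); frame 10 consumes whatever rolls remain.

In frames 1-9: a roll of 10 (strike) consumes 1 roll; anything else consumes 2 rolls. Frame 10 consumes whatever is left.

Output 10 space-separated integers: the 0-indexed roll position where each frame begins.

Answer: 0 1 2 4 6 7 8 10 12 13

Derivation:
Frame 1 starts at roll index 0: roll=10 (strike), consumes 1 roll
Frame 2 starts at roll index 1: roll=10 (strike), consumes 1 roll
Frame 3 starts at roll index 2: rolls=8,2 (sum=10), consumes 2 rolls
Frame 4 starts at roll index 4: rolls=6,3 (sum=9), consumes 2 rolls
Frame 5 starts at roll index 6: roll=10 (strike), consumes 1 roll
Frame 6 starts at roll index 7: roll=10 (strike), consumes 1 roll
Frame 7 starts at roll index 8: rolls=3,2 (sum=5), consumes 2 rolls
Frame 8 starts at roll index 10: rolls=2,6 (sum=8), consumes 2 rolls
Frame 9 starts at roll index 12: roll=10 (strike), consumes 1 roll
Frame 10 starts at roll index 13: 3 remaining rolls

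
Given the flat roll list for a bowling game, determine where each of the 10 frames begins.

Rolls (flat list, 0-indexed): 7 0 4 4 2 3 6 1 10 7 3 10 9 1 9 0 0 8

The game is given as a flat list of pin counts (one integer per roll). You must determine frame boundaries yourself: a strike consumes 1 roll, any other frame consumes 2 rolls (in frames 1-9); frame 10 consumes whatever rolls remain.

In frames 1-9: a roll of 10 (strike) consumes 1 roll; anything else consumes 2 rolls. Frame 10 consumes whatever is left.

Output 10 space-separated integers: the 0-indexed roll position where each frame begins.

Frame 1 starts at roll index 0: rolls=7,0 (sum=7), consumes 2 rolls
Frame 2 starts at roll index 2: rolls=4,4 (sum=8), consumes 2 rolls
Frame 3 starts at roll index 4: rolls=2,3 (sum=5), consumes 2 rolls
Frame 4 starts at roll index 6: rolls=6,1 (sum=7), consumes 2 rolls
Frame 5 starts at roll index 8: roll=10 (strike), consumes 1 roll
Frame 6 starts at roll index 9: rolls=7,3 (sum=10), consumes 2 rolls
Frame 7 starts at roll index 11: roll=10 (strike), consumes 1 roll
Frame 8 starts at roll index 12: rolls=9,1 (sum=10), consumes 2 rolls
Frame 9 starts at roll index 14: rolls=9,0 (sum=9), consumes 2 rolls
Frame 10 starts at roll index 16: 2 remaining rolls

Answer: 0 2 4 6 8 9 11 12 14 16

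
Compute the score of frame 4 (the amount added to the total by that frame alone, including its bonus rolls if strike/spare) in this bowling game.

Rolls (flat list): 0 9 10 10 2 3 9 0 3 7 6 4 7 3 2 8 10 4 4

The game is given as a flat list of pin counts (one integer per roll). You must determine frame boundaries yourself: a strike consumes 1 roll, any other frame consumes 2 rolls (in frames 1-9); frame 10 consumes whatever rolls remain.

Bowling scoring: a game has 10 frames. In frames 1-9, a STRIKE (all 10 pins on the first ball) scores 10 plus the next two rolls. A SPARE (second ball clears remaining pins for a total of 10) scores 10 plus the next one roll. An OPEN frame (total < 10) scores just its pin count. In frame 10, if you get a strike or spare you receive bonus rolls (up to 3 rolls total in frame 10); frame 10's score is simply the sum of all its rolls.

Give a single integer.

Frame 1: OPEN (0+9=9). Cumulative: 9
Frame 2: STRIKE. 10 + next two rolls (10+2) = 22. Cumulative: 31
Frame 3: STRIKE. 10 + next two rolls (2+3) = 15. Cumulative: 46
Frame 4: OPEN (2+3=5). Cumulative: 51
Frame 5: OPEN (9+0=9). Cumulative: 60
Frame 6: SPARE (3+7=10). 10 + next roll (6) = 16. Cumulative: 76

Answer: 5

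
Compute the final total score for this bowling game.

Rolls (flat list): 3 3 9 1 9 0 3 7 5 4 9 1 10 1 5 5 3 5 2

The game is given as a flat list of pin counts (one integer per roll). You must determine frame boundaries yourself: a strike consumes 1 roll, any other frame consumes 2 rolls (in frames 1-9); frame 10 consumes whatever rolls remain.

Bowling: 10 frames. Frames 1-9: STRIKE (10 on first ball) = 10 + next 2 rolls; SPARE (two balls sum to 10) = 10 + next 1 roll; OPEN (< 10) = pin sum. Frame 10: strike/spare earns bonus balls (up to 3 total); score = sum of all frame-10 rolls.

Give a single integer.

Answer: 115

Derivation:
Frame 1: OPEN (3+3=6). Cumulative: 6
Frame 2: SPARE (9+1=10). 10 + next roll (9) = 19. Cumulative: 25
Frame 3: OPEN (9+0=9). Cumulative: 34
Frame 4: SPARE (3+7=10). 10 + next roll (5) = 15. Cumulative: 49
Frame 5: OPEN (5+4=9). Cumulative: 58
Frame 6: SPARE (9+1=10). 10 + next roll (10) = 20. Cumulative: 78
Frame 7: STRIKE. 10 + next two rolls (1+5) = 16. Cumulative: 94
Frame 8: OPEN (1+5=6). Cumulative: 100
Frame 9: OPEN (5+3=8). Cumulative: 108
Frame 10: OPEN. Sum of all frame-10 rolls (5+2) = 7. Cumulative: 115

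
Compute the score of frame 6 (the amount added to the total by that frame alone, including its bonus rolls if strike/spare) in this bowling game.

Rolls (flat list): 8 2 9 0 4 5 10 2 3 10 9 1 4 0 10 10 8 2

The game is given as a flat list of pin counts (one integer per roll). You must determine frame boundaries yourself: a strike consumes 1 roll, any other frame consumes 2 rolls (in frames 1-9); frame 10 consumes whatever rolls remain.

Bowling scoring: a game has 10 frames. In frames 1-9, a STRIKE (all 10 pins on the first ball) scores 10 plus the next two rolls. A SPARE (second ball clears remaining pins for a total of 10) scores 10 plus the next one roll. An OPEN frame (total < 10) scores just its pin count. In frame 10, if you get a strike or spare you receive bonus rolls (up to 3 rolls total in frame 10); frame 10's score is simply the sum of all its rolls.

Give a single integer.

Answer: 20

Derivation:
Frame 1: SPARE (8+2=10). 10 + next roll (9) = 19. Cumulative: 19
Frame 2: OPEN (9+0=9). Cumulative: 28
Frame 3: OPEN (4+5=9). Cumulative: 37
Frame 4: STRIKE. 10 + next two rolls (2+3) = 15. Cumulative: 52
Frame 5: OPEN (2+3=5). Cumulative: 57
Frame 6: STRIKE. 10 + next two rolls (9+1) = 20. Cumulative: 77
Frame 7: SPARE (9+1=10). 10 + next roll (4) = 14. Cumulative: 91
Frame 8: OPEN (4+0=4). Cumulative: 95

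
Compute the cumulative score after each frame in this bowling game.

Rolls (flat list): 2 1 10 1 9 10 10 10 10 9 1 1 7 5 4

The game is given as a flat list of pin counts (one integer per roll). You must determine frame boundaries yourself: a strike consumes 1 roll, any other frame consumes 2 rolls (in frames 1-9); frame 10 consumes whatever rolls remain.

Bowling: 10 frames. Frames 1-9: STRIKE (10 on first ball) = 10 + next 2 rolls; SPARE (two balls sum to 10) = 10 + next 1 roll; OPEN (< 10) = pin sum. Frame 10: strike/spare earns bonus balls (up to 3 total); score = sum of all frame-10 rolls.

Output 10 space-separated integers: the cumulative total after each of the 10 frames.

Answer: 3 23 43 73 103 132 152 163 171 180

Derivation:
Frame 1: OPEN (2+1=3). Cumulative: 3
Frame 2: STRIKE. 10 + next two rolls (1+9) = 20. Cumulative: 23
Frame 3: SPARE (1+9=10). 10 + next roll (10) = 20. Cumulative: 43
Frame 4: STRIKE. 10 + next two rolls (10+10) = 30. Cumulative: 73
Frame 5: STRIKE. 10 + next two rolls (10+10) = 30. Cumulative: 103
Frame 6: STRIKE. 10 + next two rolls (10+9) = 29. Cumulative: 132
Frame 7: STRIKE. 10 + next two rolls (9+1) = 20. Cumulative: 152
Frame 8: SPARE (9+1=10). 10 + next roll (1) = 11. Cumulative: 163
Frame 9: OPEN (1+7=8). Cumulative: 171
Frame 10: OPEN. Sum of all frame-10 rolls (5+4) = 9. Cumulative: 180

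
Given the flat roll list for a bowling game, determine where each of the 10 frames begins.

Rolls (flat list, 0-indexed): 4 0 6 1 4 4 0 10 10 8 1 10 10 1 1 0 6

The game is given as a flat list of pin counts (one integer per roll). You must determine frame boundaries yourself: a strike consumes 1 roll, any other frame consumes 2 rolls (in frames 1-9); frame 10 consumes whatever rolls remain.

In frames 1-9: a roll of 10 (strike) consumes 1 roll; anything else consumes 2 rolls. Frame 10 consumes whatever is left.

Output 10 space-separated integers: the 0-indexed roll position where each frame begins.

Frame 1 starts at roll index 0: rolls=4,0 (sum=4), consumes 2 rolls
Frame 2 starts at roll index 2: rolls=6,1 (sum=7), consumes 2 rolls
Frame 3 starts at roll index 4: rolls=4,4 (sum=8), consumes 2 rolls
Frame 4 starts at roll index 6: rolls=0,10 (sum=10), consumes 2 rolls
Frame 5 starts at roll index 8: roll=10 (strike), consumes 1 roll
Frame 6 starts at roll index 9: rolls=8,1 (sum=9), consumes 2 rolls
Frame 7 starts at roll index 11: roll=10 (strike), consumes 1 roll
Frame 8 starts at roll index 12: roll=10 (strike), consumes 1 roll
Frame 9 starts at roll index 13: rolls=1,1 (sum=2), consumes 2 rolls
Frame 10 starts at roll index 15: 2 remaining rolls

Answer: 0 2 4 6 8 9 11 12 13 15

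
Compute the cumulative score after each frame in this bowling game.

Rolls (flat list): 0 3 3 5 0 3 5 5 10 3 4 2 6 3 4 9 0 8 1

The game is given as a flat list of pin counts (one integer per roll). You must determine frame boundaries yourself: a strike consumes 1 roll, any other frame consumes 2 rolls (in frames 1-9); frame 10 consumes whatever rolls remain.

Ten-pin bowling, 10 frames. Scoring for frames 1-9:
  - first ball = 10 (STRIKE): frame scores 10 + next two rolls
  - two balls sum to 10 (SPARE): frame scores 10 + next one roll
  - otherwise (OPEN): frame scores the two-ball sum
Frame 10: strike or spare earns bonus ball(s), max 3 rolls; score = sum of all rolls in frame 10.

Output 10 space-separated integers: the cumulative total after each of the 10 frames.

Frame 1: OPEN (0+3=3). Cumulative: 3
Frame 2: OPEN (3+5=8). Cumulative: 11
Frame 3: OPEN (0+3=3). Cumulative: 14
Frame 4: SPARE (5+5=10). 10 + next roll (10) = 20. Cumulative: 34
Frame 5: STRIKE. 10 + next two rolls (3+4) = 17. Cumulative: 51
Frame 6: OPEN (3+4=7). Cumulative: 58
Frame 7: OPEN (2+6=8). Cumulative: 66
Frame 8: OPEN (3+4=7). Cumulative: 73
Frame 9: OPEN (9+0=9). Cumulative: 82
Frame 10: OPEN. Sum of all frame-10 rolls (8+1) = 9. Cumulative: 91

Answer: 3 11 14 34 51 58 66 73 82 91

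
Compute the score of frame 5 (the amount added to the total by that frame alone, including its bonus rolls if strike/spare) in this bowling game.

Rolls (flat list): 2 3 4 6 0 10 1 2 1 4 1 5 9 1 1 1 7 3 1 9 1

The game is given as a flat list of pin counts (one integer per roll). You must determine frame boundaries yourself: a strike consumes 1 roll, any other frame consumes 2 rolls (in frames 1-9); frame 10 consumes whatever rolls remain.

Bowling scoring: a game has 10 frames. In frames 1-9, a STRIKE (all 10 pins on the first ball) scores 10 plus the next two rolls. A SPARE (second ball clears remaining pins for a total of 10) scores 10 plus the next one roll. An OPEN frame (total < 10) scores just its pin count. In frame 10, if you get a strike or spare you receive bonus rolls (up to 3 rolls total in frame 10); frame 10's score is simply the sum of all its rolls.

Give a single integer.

Frame 1: OPEN (2+3=5). Cumulative: 5
Frame 2: SPARE (4+6=10). 10 + next roll (0) = 10. Cumulative: 15
Frame 3: SPARE (0+10=10). 10 + next roll (1) = 11. Cumulative: 26
Frame 4: OPEN (1+2=3). Cumulative: 29
Frame 5: OPEN (1+4=5). Cumulative: 34
Frame 6: OPEN (1+5=6). Cumulative: 40
Frame 7: SPARE (9+1=10). 10 + next roll (1) = 11. Cumulative: 51

Answer: 5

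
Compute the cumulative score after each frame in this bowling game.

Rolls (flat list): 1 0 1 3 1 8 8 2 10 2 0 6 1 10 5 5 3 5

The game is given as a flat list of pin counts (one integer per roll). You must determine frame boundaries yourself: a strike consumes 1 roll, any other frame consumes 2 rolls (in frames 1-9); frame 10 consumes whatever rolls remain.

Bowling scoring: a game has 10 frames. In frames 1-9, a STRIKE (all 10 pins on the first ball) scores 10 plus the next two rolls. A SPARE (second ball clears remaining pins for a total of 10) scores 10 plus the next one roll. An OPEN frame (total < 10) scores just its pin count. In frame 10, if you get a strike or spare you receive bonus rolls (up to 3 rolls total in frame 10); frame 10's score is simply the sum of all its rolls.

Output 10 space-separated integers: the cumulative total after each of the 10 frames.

Frame 1: OPEN (1+0=1). Cumulative: 1
Frame 2: OPEN (1+3=4). Cumulative: 5
Frame 3: OPEN (1+8=9). Cumulative: 14
Frame 4: SPARE (8+2=10). 10 + next roll (10) = 20. Cumulative: 34
Frame 5: STRIKE. 10 + next two rolls (2+0) = 12. Cumulative: 46
Frame 6: OPEN (2+0=2). Cumulative: 48
Frame 7: OPEN (6+1=7). Cumulative: 55
Frame 8: STRIKE. 10 + next two rolls (5+5) = 20. Cumulative: 75
Frame 9: SPARE (5+5=10). 10 + next roll (3) = 13. Cumulative: 88
Frame 10: OPEN. Sum of all frame-10 rolls (3+5) = 8. Cumulative: 96

Answer: 1 5 14 34 46 48 55 75 88 96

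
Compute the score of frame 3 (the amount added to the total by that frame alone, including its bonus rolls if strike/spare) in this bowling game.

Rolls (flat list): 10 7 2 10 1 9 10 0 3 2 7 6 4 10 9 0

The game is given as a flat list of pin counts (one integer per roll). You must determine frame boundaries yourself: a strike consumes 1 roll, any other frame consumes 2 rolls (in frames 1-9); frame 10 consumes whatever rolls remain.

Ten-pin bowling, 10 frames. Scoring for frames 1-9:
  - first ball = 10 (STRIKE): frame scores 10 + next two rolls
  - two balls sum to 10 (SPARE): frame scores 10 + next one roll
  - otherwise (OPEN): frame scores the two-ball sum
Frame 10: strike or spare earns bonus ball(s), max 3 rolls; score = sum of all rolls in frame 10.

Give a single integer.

Answer: 20

Derivation:
Frame 1: STRIKE. 10 + next two rolls (7+2) = 19. Cumulative: 19
Frame 2: OPEN (7+2=9). Cumulative: 28
Frame 3: STRIKE. 10 + next two rolls (1+9) = 20. Cumulative: 48
Frame 4: SPARE (1+9=10). 10 + next roll (10) = 20. Cumulative: 68
Frame 5: STRIKE. 10 + next two rolls (0+3) = 13. Cumulative: 81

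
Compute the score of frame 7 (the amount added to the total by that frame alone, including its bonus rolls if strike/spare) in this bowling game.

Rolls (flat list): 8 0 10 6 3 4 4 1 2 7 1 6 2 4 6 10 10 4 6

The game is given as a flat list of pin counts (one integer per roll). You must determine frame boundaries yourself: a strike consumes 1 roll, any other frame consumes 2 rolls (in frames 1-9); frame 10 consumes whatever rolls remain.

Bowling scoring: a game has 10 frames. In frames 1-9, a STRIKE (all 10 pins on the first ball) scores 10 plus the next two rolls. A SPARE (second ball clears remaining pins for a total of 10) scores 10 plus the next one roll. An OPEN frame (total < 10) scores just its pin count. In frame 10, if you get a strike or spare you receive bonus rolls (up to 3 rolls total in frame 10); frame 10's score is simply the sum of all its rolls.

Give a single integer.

Frame 1: OPEN (8+0=8). Cumulative: 8
Frame 2: STRIKE. 10 + next two rolls (6+3) = 19. Cumulative: 27
Frame 3: OPEN (6+3=9). Cumulative: 36
Frame 4: OPEN (4+4=8). Cumulative: 44
Frame 5: OPEN (1+2=3). Cumulative: 47
Frame 6: OPEN (7+1=8). Cumulative: 55
Frame 7: OPEN (6+2=8). Cumulative: 63
Frame 8: SPARE (4+6=10). 10 + next roll (10) = 20. Cumulative: 83
Frame 9: STRIKE. 10 + next two rolls (10+4) = 24. Cumulative: 107

Answer: 8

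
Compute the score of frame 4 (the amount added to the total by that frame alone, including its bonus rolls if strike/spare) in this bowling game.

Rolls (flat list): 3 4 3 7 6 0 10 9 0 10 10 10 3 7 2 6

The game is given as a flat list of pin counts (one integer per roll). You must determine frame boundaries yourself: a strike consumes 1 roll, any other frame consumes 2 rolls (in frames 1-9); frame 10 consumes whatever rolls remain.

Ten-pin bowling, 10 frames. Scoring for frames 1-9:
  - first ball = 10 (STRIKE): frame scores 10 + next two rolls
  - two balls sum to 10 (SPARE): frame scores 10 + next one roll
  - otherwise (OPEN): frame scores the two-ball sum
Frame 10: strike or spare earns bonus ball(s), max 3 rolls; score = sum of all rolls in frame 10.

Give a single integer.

Answer: 19

Derivation:
Frame 1: OPEN (3+4=7). Cumulative: 7
Frame 2: SPARE (3+7=10). 10 + next roll (6) = 16. Cumulative: 23
Frame 3: OPEN (6+0=6). Cumulative: 29
Frame 4: STRIKE. 10 + next two rolls (9+0) = 19. Cumulative: 48
Frame 5: OPEN (9+0=9). Cumulative: 57
Frame 6: STRIKE. 10 + next two rolls (10+10) = 30. Cumulative: 87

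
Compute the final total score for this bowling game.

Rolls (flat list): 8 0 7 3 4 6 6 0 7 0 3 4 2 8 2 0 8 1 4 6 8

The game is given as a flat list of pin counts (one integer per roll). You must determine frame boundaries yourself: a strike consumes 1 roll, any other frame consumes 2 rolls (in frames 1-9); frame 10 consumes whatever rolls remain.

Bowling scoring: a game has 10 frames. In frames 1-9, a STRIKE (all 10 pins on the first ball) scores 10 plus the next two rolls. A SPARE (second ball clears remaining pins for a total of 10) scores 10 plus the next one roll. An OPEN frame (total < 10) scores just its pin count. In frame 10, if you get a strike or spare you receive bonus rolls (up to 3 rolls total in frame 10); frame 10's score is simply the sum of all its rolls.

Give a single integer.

Frame 1: OPEN (8+0=8). Cumulative: 8
Frame 2: SPARE (7+3=10). 10 + next roll (4) = 14. Cumulative: 22
Frame 3: SPARE (4+6=10). 10 + next roll (6) = 16. Cumulative: 38
Frame 4: OPEN (6+0=6). Cumulative: 44
Frame 5: OPEN (7+0=7). Cumulative: 51
Frame 6: OPEN (3+4=7). Cumulative: 58
Frame 7: SPARE (2+8=10). 10 + next roll (2) = 12. Cumulative: 70
Frame 8: OPEN (2+0=2). Cumulative: 72
Frame 9: OPEN (8+1=9). Cumulative: 81
Frame 10: SPARE. Sum of all frame-10 rolls (4+6+8) = 18. Cumulative: 99

Answer: 99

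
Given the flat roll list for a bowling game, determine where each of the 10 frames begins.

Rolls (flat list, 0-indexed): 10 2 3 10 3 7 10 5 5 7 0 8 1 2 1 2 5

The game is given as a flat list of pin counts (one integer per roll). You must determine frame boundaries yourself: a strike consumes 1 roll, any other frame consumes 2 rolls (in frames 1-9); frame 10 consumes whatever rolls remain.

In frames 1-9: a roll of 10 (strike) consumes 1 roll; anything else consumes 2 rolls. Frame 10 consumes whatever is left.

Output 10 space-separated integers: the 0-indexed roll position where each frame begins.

Frame 1 starts at roll index 0: roll=10 (strike), consumes 1 roll
Frame 2 starts at roll index 1: rolls=2,3 (sum=5), consumes 2 rolls
Frame 3 starts at roll index 3: roll=10 (strike), consumes 1 roll
Frame 4 starts at roll index 4: rolls=3,7 (sum=10), consumes 2 rolls
Frame 5 starts at roll index 6: roll=10 (strike), consumes 1 roll
Frame 6 starts at roll index 7: rolls=5,5 (sum=10), consumes 2 rolls
Frame 7 starts at roll index 9: rolls=7,0 (sum=7), consumes 2 rolls
Frame 8 starts at roll index 11: rolls=8,1 (sum=9), consumes 2 rolls
Frame 9 starts at roll index 13: rolls=2,1 (sum=3), consumes 2 rolls
Frame 10 starts at roll index 15: 2 remaining rolls

Answer: 0 1 3 4 6 7 9 11 13 15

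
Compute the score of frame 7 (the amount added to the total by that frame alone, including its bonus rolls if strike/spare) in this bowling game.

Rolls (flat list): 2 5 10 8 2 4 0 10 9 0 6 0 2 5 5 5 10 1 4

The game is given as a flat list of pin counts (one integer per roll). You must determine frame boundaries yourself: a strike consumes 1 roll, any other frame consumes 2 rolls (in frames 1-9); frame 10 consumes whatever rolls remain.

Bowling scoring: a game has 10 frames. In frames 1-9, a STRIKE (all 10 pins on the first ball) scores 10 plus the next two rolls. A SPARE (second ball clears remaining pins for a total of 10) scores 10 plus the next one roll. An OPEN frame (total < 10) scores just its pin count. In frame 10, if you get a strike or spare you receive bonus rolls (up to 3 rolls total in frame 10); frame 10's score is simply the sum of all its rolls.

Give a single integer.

Frame 1: OPEN (2+5=7). Cumulative: 7
Frame 2: STRIKE. 10 + next two rolls (8+2) = 20. Cumulative: 27
Frame 3: SPARE (8+2=10). 10 + next roll (4) = 14. Cumulative: 41
Frame 4: OPEN (4+0=4). Cumulative: 45
Frame 5: STRIKE. 10 + next two rolls (9+0) = 19. Cumulative: 64
Frame 6: OPEN (9+0=9). Cumulative: 73
Frame 7: OPEN (6+0=6). Cumulative: 79
Frame 8: OPEN (2+5=7). Cumulative: 86
Frame 9: SPARE (5+5=10). 10 + next roll (10) = 20. Cumulative: 106

Answer: 6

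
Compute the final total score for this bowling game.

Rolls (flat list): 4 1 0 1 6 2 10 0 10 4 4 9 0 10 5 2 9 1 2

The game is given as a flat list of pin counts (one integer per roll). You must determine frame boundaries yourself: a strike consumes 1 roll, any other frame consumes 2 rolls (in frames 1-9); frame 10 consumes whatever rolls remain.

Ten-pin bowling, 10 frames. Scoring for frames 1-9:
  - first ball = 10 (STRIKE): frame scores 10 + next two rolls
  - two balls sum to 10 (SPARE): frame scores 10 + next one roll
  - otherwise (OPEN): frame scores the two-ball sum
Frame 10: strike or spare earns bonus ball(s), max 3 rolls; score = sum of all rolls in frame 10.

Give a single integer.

Frame 1: OPEN (4+1=5). Cumulative: 5
Frame 2: OPEN (0+1=1). Cumulative: 6
Frame 3: OPEN (6+2=8). Cumulative: 14
Frame 4: STRIKE. 10 + next two rolls (0+10) = 20. Cumulative: 34
Frame 5: SPARE (0+10=10). 10 + next roll (4) = 14. Cumulative: 48
Frame 6: OPEN (4+4=8). Cumulative: 56
Frame 7: OPEN (9+0=9). Cumulative: 65
Frame 8: STRIKE. 10 + next two rolls (5+2) = 17. Cumulative: 82
Frame 9: OPEN (5+2=7). Cumulative: 89
Frame 10: SPARE. Sum of all frame-10 rolls (9+1+2) = 12. Cumulative: 101

Answer: 101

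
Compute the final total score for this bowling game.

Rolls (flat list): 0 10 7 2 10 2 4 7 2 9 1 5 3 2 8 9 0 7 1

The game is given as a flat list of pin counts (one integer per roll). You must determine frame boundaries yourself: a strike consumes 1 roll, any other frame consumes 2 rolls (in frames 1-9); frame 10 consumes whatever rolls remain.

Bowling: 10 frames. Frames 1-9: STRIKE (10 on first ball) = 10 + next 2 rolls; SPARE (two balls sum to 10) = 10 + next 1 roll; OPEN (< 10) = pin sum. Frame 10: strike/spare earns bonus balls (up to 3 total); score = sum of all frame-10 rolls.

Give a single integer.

Frame 1: SPARE (0+10=10). 10 + next roll (7) = 17. Cumulative: 17
Frame 2: OPEN (7+2=9). Cumulative: 26
Frame 3: STRIKE. 10 + next two rolls (2+4) = 16. Cumulative: 42
Frame 4: OPEN (2+4=6). Cumulative: 48
Frame 5: OPEN (7+2=9). Cumulative: 57
Frame 6: SPARE (9+1=10). 10 + next roll (5) = 15. Cumulative: 72
Frame 7: OPEN (5+3=8). Cumulative: 80
Frame 8: SPARE (2+8=10). 10 + next roll (9) = 19. Cumulative: 99
Frame 9: OPEN (9+0=9). Cumulative: 108
Frame 10: OPEN. Sum of all frame-10 rolls (7+1) = 8. Cumulative: 116

Answer: 116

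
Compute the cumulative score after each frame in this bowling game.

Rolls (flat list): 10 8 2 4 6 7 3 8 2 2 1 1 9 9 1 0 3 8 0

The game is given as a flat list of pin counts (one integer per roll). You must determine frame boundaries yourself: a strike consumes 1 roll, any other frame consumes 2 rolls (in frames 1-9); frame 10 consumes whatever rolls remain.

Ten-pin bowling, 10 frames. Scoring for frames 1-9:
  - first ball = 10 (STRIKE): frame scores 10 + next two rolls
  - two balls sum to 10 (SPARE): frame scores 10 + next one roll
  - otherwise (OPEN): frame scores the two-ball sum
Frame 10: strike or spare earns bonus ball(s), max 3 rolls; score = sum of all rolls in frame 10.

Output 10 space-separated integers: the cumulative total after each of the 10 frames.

Answer: 20 34 51 69 81 84 103 113 116 124

Derivation:
Frame 1: STRIKE. 10 + next two rolls (8+2) = 20. Cumulative: 20
Frame 2: SPARE (8+2=10). 10 + next roll (4) = 14. Cumulative: 34
Frame 3: SPARE (4+6=10). 10 + next roll (7) = 17. Cumulative: 51
Frame 4: SPARE (7+3=10). 10 + next roll (8) = 18. Cumulative: 69
Frame 5: SPARE (8+2=10). 10 + next roll (2) = 12. Cumulative: 81
Frame 6: OPEN (2+1=3). Cumulative: 84
Frame 7: SPARE (1+9=10). 10 + next roll (9) = 19. Cumulative: 103
Frame 8: SPARE (9+1=10). 10 + next roll (0) = 10. Cumulative: 113
Frame 9: OPEN (0+3=3). Cumulative: 116
Frame 10: OPEN. Sum of all frame-10 rolls (8+0) = 8. Cumulative: 124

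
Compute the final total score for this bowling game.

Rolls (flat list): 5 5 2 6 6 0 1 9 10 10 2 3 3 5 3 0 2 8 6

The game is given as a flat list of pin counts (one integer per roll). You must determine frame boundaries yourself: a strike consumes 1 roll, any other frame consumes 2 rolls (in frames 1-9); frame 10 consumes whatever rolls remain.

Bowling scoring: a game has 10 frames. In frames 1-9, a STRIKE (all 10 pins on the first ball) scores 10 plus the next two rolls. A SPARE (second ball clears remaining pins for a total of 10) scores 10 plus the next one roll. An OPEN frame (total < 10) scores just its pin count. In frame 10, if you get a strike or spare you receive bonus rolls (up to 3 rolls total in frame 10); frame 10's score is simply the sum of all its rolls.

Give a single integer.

Frame 1: SPARE (5+5=10). 10 + next roll (2) = 12. Cumulative: 12
Frame 2: OPEN (2+6=8). Cumulative: 20
Frame 3: OPEN (6+0=6). Cumulative: 26
Frame 4: SPARE (1+9=10). 10 + next roll (10) = 20. Cumulative: 46
Frame 5: STRIKE. 10 + next two rolls (10+2) = 22. Cumulative: 68
Frame 6: STRIKE. 10 + next two rolls (2+3) = 15. Cumulative: 83
Frame 7: OPEN (2+3=5). Cumulative: 88
Frame 8: OPEN (3+5=8). Cumulative: 96
Frame 9: OPEN (3+0=3). Cumulative: 99
Frame 10: SPARE. Sum of all frame-10 rolls (2+8+6) = 16. Cumulative: 115

Answer: 115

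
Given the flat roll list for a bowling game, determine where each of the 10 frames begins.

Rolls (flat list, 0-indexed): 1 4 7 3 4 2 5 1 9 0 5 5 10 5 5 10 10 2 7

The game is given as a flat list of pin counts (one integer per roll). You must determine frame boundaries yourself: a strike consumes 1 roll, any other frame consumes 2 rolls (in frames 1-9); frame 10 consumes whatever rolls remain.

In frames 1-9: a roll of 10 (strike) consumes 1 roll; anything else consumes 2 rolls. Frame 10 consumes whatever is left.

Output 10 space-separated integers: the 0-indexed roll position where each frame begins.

Answer: 0 2 4 6 8 10 12 13 15 16

Derivation:
Frame 1 starts at roll index 0: rolls=1,4 (sum=5), consumes 2 rolls
Frame 2 starts at roll index 2: rolls=7,3 (sum=10), consumes 2 rolls
Frame 3 starts at roll index 4: rolls=4,2 (sum=6), consumes 2 rolls
Frame 4 starts at roll index 6: rolls=5,1 (sum=6), consumes 2 rolls
Frame 5 starts at roll index 8: rolls=9,0 (sum=9), consumes 2 rolls
Frame 6 starts at roll index 10: rolls=5,5 (sum=10), consumes 2 rolls
Frame 7 starts at roll index 12: roll=10 (strike), consumes 1 roll
Frame 8 starts at roll index 13: rolls=5,5 (sum=10), consumes 2 rolls
Frame 9 starts at roll index 15: roll=10 (strike), consumes 1 roll
Frame 10 starts at roll index 16: 3 remaining rolls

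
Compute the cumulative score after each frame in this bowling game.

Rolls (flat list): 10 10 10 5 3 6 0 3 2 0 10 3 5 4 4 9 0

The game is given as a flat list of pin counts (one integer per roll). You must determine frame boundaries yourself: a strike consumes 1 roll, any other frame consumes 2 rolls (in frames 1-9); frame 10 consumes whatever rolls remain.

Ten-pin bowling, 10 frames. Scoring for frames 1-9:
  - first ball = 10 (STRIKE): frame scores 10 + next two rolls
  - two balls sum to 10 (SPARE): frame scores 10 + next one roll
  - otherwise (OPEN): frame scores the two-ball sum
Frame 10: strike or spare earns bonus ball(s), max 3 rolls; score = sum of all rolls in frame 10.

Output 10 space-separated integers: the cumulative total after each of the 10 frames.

Answer: 30 55 73 81 87 92 105 113 121 130

Derivation:
Frame 1: STRIKE. 10 + next two rolls (10+10) = 30. Cumulative: 30
Frame 2: STRIKE. 10 + next two rolls (10+5) = 25. Cumulative: 55
Frame 3: STRIKE. 10 + next two rolls (5+3) = 18. Cumulative: 73
Frame 4: OPEN (5+3=8). Cumulative: 81
Frame 5: OPEN (6+0=6). Cumulative: 87
Frame 6: OPEN (3+2=5). Cumulative: 92
Frame 7: SPARE (0+10=10). 10 + next roll (3) = 13. Cumulative: 105
Frame 8: OPEN (3+5=8). Cumulative: 113
Frame 9: OPEN (4+4=8). Cumulative: 121
Frame 10: OPEN. Sum of all frame-10 rolls (9+0) = 9. Cumulative: 130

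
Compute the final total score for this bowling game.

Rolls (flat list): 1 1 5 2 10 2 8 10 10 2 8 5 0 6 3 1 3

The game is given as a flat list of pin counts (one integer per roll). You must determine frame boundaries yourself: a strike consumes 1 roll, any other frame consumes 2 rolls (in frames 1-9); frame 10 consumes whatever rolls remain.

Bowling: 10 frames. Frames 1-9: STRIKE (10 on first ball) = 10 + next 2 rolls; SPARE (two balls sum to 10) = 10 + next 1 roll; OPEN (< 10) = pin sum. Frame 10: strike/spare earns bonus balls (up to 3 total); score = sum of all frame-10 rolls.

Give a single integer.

Answer: 124

Derivation:
Frame 1: OPEN (1+1=2). Cumulative: 2
Frame 2: OPEN (5+2=7). Cumulative: 9
Frame 3: STRIKE. 10 + next two rolls (2+8) = 20. Cumulative: 29
Frame 4: SPARE (2+8=10). 10 + next roll (10) = 20. Cumulative: 49
Frame 5: STRIKE. 10 + next two rolls (10+2) = 22. Cumulative: 71
Frame 6: STRIKE. 10 + next two rolls (2+8) = 20. Cumulative: 91
Frame 7: SPARE (2+8=10). 10 + next roll (5) = 15. Cumulative: 106
Frame 8: OPEN (5+0=5). Cumulative: 111
Frame 9: OPEN (6+3=9). Cumulative: 120
Frame 10: OPEN. Sum of all frame-10 rolls (1+3) = 4. Cumulative: 124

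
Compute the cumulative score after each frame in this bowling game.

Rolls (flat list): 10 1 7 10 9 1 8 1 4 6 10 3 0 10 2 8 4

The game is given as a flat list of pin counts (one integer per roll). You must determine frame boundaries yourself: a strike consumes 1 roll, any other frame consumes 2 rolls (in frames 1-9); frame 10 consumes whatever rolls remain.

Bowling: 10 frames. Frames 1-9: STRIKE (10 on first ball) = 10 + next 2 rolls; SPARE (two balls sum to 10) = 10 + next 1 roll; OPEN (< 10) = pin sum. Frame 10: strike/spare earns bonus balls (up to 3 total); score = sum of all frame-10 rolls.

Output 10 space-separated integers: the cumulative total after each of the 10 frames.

Frame 1: STRIKE. 10 + next two rolls (1+7) = 18. Cumulative: 18
Frame 2: OPEN (1+7=8). Cumulative: 26
Frame 3: STRIKE. 10 + next two rolls (9+1) = 20. Cumulative: 46
Frame 4: SPARE (9+1=10). 10 + next roll (8) = 18. Cumulative: 64
Frame 5: OPEN (8+1=9). Cumulative: 73
Frame 6: SPARE (4+6=10). 10 + next roll (10) = 20. Cumulative: 93
Frame 7: STRIKE. 10 + next two rolls (3+0) = 13. Cumulative: 106
Frame 8: OPEN (3+0=3). Cumulative: 109
Frame 9: STRIKE. 10 + next two rolls (2+8) = 20. Cumulative: 129
Frame 10: SPARE. Sum of all frame-10 rolls (2+8+4) = 14. Cumulative: 143

Answer: 18 26 46 64 73 93 106 109 129 143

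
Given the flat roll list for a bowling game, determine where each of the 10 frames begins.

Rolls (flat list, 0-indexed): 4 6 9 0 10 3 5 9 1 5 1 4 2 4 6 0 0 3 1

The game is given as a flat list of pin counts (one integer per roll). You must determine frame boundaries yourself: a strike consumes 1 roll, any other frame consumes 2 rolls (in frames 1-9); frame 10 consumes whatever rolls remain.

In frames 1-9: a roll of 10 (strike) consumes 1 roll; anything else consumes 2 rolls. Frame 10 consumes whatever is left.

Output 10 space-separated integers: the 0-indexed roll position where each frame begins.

Frame 1 starts at roll index 0: rolls=4,6 (sum=10), consumes 2 rolls
Frame 2 starts at roll index 2: rolls=9,0 (sum=9), consumes 2 rolls
Frame 3 starts at roll index 4: roll=10 (strike), consumes 1 roll
Frame 4 starts at roll index 5: rolls=3,5 (sum=8), consumes 2 rolls
Frame 5 starts at roll index 7: rolls=9,1 (sum=10), consumes 2 rolls
Frame 6 starts at roll index 9: rolls=5,1 (sum=6), consumes 2 rolls
Frame 7 starts at roll index 11: rolls=4,2 (sum=6), consumes 2 rolls
Frame 8 starts at roll index 13: rolls=4,6 (sum=10), consumes 2 rolls
Frame 9 starts at roll index 15: rolls=0,0 (sum=0), consumes 2 rolls
Frame 10 starts at roll index 17: 2 remaining rolls

Answer: 0 2 4 5 7 9 11 13 15 17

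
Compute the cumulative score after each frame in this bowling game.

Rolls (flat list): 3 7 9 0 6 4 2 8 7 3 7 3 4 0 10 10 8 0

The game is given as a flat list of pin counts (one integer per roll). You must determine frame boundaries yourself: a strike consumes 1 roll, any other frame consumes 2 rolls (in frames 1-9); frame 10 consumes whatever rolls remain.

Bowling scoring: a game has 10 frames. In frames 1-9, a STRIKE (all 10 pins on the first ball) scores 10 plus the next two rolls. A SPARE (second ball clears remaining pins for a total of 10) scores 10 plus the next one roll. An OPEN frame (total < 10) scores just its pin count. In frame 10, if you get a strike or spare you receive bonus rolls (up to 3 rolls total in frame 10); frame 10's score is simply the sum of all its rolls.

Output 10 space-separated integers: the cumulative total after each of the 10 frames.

Frame 1: SPARE (3+7=10). 10 + next roll (9) = 19. Cumulative: 19
Frame 2: OPEN (9+0=9). Cumulative: 28
Frame 3: SPARE (6+4=10). 10 + next roll (2) = 12. Cumulative: 40
Frame 4: SPARE (2+8=10). 10 + next roll (7) = 17. Cumulative: 57
Frame 5: SPARE (7+3=10). 10 + next roll (7) = 17. Cumulative: 74
Frame 6: SPARE (7+3=10). 10 + next roll (4) = 14. Cumulative: 88
Frame 7: OPEN (4+0=4). Cumulative: 92
Frame 8: STRIKE. 10 + next two rolls (10+8) = 28. Cumulative: 120
Frame 9: STRIKE. 10 + next two rolls (8+0) = 18. Cumulative: 138
Frame 10: OPEN. Sum of all frame-10 rolls (8+0) = 8. Cumulative: 146

Answer: 19 28 40 57 74 88 92 120 138 146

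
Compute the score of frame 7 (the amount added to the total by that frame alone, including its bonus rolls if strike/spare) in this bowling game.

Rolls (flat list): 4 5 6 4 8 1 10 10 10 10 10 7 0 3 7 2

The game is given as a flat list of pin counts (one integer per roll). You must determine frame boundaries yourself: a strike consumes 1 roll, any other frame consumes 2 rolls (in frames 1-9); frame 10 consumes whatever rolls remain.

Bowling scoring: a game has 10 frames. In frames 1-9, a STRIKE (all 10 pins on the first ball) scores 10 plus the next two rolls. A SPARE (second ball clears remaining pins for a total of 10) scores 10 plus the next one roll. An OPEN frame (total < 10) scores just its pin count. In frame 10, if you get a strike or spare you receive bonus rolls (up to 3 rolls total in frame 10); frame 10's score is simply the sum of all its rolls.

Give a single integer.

Frame 1: OPEN (4+5=9). Cumulative: 9
Frame 2: SPARE (6+4=10). 10 + next roll (8) = 18. Cumulative: 27
Frame 3: OPEN (8+1=9). Cumulative: 36
Frame 4: STRIKE. 10 + next two rolls (10+10) = 30. Cumulative: 66
Frame 5: STRIKE. 10 + next two rolls (10+10) = 30. Cumulative: 96
Frame 6: STRIKE. 10 + next two rolls (10+10) = 30. Cumulative: 126
Frame 7: STRIKE. 10 + next two rolls (10+7) = 27. Cumulative: 153
Frame 8: STRIKE. 10 + next two rolls (7+0) = 17. Cumulative: 170
Frame 9: OPEN (7+0=7). Cumulative: 177

Answer: 27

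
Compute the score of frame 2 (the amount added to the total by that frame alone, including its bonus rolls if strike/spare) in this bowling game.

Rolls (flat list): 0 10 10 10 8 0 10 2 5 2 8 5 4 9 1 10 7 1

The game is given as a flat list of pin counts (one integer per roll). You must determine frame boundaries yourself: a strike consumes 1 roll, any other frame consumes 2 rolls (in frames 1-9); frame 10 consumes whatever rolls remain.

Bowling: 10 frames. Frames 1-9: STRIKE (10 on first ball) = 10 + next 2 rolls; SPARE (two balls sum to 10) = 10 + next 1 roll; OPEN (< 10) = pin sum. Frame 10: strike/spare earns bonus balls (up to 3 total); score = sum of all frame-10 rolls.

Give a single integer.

Frame 1: SPARE (0+10=10). 10 + next roll (10) = 20. Cumulative: 20
Frame 2: STRIKE. 10 + next two rolls (10+8) = 28. Cumulative: 48
Frame 3: STRIKE. 10 + next two rolls (8+0) = 18. Cumulative: 66
Frame 4: OPEN (8+0=8). Cumulative: 74

Answer: 28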